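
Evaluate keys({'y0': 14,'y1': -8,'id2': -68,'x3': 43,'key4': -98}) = ['y0', 'y1', 'id2', 'x3', 'key4']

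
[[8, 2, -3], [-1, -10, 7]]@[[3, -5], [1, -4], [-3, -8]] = C[0][0] = (8)*(3) + (2)*(1) + (-3)*(-3) = 35
C[0][1] = (8)*(-5) + (2)*(-4) + (-3)*(-8) = -24
C[1][0] = (-1)*(3) + (-10)*(1) + (7)*(-3) = -34
C[1][1] = (-1)*(-5) + (-10)*(-4) + (7)*(-8) = -11
= [[35, -24], [-34, -11]]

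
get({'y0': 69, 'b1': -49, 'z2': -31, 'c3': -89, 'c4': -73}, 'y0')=69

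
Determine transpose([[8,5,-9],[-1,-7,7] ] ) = [[8, -1], [5, -7], [-9, 7]]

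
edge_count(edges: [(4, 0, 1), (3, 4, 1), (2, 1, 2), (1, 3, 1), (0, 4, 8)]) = 5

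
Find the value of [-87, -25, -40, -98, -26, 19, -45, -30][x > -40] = [-25, -26, 19, -30]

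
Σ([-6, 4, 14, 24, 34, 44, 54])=(-6) + 4 + 14 + 24 + 34 + 44 + 54
= 168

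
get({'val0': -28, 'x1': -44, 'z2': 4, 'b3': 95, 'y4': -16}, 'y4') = -16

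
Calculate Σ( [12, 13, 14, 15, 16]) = 12 + 13 + 14 + 15 + 16
= 70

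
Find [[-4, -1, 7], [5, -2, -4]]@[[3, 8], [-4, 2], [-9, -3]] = [[-71, -55], [59, 48]]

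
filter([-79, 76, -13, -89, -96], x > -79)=[76, -13]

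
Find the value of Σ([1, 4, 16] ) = 1 + 4 + 16
= 21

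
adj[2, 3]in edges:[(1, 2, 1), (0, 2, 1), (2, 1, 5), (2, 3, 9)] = 9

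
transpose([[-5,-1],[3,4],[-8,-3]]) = [[-5, 3, -8], [-1, 4, -3]]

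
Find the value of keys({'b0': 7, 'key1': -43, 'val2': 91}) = ['b0', 'key1', 'val2']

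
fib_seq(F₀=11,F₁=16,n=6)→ [11, 16, 27, 43, 70, 113]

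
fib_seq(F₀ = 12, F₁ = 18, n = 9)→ [12, 18, 30, 48, 78, 126, 204, 330, 534]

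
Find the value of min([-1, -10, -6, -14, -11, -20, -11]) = -20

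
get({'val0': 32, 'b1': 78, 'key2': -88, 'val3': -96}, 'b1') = 78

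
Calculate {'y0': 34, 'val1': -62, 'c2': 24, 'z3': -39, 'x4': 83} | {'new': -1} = {'y0': 34, 'val1': -62, 'c2': 24, 'z3': -39, 'x4': 83, 'new': -1}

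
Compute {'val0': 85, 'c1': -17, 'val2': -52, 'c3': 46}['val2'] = -52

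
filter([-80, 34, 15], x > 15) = [34]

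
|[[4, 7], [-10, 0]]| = 70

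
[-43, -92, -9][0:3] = [-43, -92, -9]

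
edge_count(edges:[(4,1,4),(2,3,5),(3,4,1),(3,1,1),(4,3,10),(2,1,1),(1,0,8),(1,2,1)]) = 8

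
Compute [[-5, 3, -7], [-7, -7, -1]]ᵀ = [[-5, -7], [3, -7], [-7, -1]]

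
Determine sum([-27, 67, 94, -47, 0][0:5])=slice → [-27, 67, 94, -47, 0]
(-27) + 67 + 94 + (-47) + 0
= 87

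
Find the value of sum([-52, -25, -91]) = -168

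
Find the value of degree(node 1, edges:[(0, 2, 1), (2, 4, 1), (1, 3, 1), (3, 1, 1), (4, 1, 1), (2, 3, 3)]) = 3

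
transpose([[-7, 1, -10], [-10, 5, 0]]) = [[-7, -10], [1, 5], [-10, 0]]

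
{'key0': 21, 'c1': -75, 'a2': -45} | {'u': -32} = {'key0': 21, 'c1': -75, 'a2': -45, 'u': -32}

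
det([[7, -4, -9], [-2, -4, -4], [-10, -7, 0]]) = (1)*(7)*det([[-4, -4], [-7, 0]]) + (-1)*(-4)*det([[-2, -4], [-10, 0]]) + (1)*(-9)*det([[-2, -4], [-10, -7]])
= -196 + -160 + 234
= -122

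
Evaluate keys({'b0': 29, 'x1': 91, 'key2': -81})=['b0', 'x1', 'key2']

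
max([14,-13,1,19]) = 19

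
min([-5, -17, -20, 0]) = -20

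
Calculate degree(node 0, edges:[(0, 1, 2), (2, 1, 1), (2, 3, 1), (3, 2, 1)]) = 1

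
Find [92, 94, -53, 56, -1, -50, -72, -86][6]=-72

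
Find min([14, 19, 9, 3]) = 3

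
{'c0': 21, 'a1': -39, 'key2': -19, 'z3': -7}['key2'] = -19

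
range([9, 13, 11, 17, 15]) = 8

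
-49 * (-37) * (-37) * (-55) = 3689455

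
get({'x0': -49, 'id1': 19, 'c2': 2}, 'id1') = 19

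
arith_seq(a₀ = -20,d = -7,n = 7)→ a_0 = -20 + 0*-7 = -20
a_1 = -20 + 1*-7 = -27
a_2 = -20 + 2*-7 = -34
...
= [-20, -27, -34, -41, -48, -55, -62]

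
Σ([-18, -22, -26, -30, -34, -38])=(-18) + (-22) + (-26) + (-30) + (-34) + (-38)
= -168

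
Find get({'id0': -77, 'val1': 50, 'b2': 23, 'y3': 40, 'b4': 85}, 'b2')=23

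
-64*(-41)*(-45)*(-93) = 10981440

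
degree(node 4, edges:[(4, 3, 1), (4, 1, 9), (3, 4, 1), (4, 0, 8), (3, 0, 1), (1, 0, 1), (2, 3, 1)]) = incident: (4,3), (4,1), (3,4), (4,0)
= 4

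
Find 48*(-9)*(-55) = 23760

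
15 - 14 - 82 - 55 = -136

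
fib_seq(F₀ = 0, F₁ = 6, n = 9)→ [0, 6, 6, 12, 18, 30, 48, 78, 126]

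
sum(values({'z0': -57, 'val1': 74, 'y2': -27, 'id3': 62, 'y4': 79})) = 131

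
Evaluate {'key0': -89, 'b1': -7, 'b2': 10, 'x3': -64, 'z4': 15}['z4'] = 15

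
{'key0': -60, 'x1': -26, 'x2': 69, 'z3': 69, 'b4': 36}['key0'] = -60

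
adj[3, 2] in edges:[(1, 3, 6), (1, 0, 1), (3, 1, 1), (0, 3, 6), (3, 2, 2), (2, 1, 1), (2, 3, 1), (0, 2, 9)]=2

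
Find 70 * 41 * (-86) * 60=-14809200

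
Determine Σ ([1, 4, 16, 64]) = 85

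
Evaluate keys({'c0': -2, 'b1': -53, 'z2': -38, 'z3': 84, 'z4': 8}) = ['c0', 'b1', 'z2', 'z3', 'z4']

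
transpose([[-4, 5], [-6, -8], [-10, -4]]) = [[-4, -6, -10], [5, -8, -4]]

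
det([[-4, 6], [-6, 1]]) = 32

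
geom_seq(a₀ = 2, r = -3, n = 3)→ [2, -6, 18]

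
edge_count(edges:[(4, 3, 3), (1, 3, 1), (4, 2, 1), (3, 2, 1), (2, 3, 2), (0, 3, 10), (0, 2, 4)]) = 7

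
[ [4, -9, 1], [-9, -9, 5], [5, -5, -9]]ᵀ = [[4, -9, 5], [-9, -9, -5], [1, 5, -9]]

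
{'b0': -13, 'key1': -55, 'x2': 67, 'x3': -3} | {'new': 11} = {'b0': -13, 'key1': -55, 'x2': 67, 'x3': -3, 'new': 11}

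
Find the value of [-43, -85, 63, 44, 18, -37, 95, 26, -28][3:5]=[44, 18]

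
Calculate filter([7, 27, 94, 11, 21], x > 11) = keep x where x > 11: 7✗, 27✓, 94✓, 11✗, 21✓
= [27, 94, 21]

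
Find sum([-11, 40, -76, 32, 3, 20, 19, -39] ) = (-11) + 40 + (-76) + 32 + 3 + 20 + 19 + (-39)
= -12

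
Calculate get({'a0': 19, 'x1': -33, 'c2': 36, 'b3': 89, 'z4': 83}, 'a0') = 19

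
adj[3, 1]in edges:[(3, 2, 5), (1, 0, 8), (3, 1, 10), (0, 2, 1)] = 10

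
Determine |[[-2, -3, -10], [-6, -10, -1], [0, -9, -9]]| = -540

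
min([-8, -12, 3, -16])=-16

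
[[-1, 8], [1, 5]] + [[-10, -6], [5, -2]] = [[-11, 2], [6, 3]]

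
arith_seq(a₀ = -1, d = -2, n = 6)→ a_0 = -1 + 0*-2 = -1
a_1 = -1 + 1*-2 = -3
a_2 = -1 + 2*-2 = -5
...
= [-1, -3, -5, -7, -9, -11]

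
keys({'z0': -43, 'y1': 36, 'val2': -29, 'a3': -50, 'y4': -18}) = ['z0', 'y1', 'val2', 'a3', 'y4']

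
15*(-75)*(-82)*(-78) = -7195500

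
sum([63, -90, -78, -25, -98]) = -228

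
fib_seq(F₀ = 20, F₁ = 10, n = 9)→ [20, 10, 30, 40, 70, 110, 180, 290, 470]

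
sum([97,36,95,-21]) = 207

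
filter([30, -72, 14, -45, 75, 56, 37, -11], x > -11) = [30, 14, 75, 56, 37]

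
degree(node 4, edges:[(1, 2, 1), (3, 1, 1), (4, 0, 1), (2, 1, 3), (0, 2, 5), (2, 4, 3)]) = 2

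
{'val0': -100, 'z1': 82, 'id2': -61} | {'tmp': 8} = {'val0': -100, 'z1': 82, 'id2': -61, 'tmp': 8}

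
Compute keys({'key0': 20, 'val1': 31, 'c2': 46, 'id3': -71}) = ['key0', 'val1', 'c2', 'id3']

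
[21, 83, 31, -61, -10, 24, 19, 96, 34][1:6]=[83, 31, -61, -10, 24]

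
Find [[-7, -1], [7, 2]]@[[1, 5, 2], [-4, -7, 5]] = [[-3, -28, -19], [-1, 21, 24]]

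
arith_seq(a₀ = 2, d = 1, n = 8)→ a_0 = 2 + 0*1 = 2
a_1 = 2 + 1*1 = 3
a_2 = 2 + 2*1 = 4
...
= [2, 3, 4, 5, 6, 7, 8, 9]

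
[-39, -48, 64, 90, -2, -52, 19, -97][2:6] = [64, 90, -2, -52]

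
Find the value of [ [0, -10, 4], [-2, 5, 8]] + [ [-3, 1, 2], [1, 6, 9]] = [[-3, -9, 6], [-1, 11, 17]]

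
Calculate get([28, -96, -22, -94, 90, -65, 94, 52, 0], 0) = 28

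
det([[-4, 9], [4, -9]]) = 0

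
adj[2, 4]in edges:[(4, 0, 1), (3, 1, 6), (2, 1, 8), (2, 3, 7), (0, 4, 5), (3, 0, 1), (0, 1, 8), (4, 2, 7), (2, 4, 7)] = 7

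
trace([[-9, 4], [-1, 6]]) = -3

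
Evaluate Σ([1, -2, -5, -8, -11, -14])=-39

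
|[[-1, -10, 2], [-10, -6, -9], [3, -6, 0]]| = (1)*(-1)*det([[-6, -9], [-6, 0]]) + (-1)*(-10)*det([[-10, -9], [3, 0]]) + (1)*(2)*det([[-10, -6], [3, -6]])
= 54 + 270 + 156
= 480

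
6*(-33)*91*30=-540540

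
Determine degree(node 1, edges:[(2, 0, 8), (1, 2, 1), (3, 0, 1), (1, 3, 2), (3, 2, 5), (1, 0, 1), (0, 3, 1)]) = 3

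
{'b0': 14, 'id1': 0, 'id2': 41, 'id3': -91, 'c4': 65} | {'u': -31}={'b0': 14, 'id1': 0, 'id2': 41, 'id3': -91, 'c4': 65, 'u': -31}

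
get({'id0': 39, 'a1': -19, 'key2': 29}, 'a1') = -19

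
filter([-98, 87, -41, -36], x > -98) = [87, -41, -36]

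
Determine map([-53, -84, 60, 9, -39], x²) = (-53)²=2809, (-84)²=7056, (60)²=3600, (9)²=81, (-39)²=1521
= [2809, 7056, 3600, 81, 1521]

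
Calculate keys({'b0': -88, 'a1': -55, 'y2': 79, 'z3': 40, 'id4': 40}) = ['b0', 'a1', 'y2', 'z3', 'id4']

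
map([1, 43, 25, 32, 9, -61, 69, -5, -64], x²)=(1)²=1, (43)²=1849, (25)²=625, (32)²=1024, (9)²=81, (-61)²=3721, (69)²=4761, (-5)²=25, (-64)²=4096
= [1, 1849, 625, 1024, 81, 3721, 4761, 25, 4096]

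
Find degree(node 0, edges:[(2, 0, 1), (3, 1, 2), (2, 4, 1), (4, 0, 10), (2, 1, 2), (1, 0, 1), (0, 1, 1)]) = 4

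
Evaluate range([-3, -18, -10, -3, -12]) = 15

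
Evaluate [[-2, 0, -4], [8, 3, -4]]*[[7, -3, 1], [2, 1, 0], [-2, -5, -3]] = C[0][0] = (-2)*(7) + (0)*(2) + (-4)*(-2) = -6
C[0][1] = (-2)*(-3) + (0)*(1) + (-4)*(-5) = 26
C[0][2] = (-2)*(1) + (0)*(0) + (-4)*(-3) = 10
C[1][0] = (8)*(7) + (3)*(2) + (-4)*(-2) = 70
C[1][1] = (8)*(-3) + (3)*(1) + (-4)*(-5) = -1
C[1][2] = (8)*(1) + (3)*(0) + (-4)*(-3) = 20
= [[-6, 26, 10], [70, -1, 20]]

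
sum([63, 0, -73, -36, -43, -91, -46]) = -226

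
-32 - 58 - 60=-150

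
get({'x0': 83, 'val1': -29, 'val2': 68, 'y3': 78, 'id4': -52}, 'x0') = 83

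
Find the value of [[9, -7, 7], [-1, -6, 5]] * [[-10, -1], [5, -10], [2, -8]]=[[-111, 5], [-10, 21]]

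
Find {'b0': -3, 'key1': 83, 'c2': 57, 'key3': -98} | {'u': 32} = {'b0': -3, 'key1': 83, 'c2': 57, 'key3': -98, 'u': 32}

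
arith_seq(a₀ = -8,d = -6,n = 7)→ a_0 = -8 + 0*-6 = -8
a_1 = -8 + 1*-6 = -14
a_2 = -8 + 2*-6 = -20
...
= [-8, -14, -20, -26, -32, -38, -44]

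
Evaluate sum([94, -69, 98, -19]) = 104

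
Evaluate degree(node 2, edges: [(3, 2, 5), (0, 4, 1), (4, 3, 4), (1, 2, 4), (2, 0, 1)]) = 3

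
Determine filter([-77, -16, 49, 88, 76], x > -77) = keep x where x > -77: -77✗, -16✓, 49✓, 88✓, 76✓
= [-16, 49, 88, 76]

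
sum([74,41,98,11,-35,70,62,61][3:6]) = 46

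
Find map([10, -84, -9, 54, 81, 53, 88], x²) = (10)²=100, (-84)²=7056, (-9)²=81, (54)²=2916, (81)²=6561, (53)²=2809, (88)²=7744
= [100, 7056, 81, 2916, 6561, 2809, 7744]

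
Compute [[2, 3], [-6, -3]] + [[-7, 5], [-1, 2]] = [[-5, 8], [-7, -1]]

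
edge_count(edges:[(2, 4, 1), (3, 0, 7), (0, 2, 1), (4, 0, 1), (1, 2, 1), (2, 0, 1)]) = 6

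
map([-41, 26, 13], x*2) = [-82, 52, 26]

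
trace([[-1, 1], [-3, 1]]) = 0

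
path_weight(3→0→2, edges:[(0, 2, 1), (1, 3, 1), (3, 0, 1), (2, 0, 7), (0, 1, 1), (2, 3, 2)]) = 2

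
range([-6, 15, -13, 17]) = 30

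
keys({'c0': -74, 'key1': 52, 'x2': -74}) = ['c0', 'key1', 'x2']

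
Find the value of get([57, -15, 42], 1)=-15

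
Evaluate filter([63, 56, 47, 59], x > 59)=keep x where x > 59: 63✓, 56✗, 47✗, 59✗
= [63]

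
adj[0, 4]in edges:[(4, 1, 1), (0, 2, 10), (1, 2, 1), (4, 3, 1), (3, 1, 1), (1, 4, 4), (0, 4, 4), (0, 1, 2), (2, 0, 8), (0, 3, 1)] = 4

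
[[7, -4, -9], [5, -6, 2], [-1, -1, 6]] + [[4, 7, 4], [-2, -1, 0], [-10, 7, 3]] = [[11, 3, -5], [3, -7, 2], [-11, 6, 9]]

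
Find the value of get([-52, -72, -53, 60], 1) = -72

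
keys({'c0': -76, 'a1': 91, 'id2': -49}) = ['c0', 'a1', 'id2']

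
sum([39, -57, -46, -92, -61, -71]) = -288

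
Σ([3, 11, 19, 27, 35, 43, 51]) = 189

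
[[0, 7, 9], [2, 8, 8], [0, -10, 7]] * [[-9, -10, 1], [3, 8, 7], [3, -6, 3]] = C[0][0] = (0)*(-9) + (7)*(3) + (9)*(3) = 48
C[0][1] = (0)*(-10) + (7)*(8) + (9)*(-6) = 2
C[0][2] = (0)*(1) + (7)*(7) + (9)*(3) = 76
C[1][0] = (2)*(-9) + (8)*(3) + (8)*(3) = 30
C[1][1] = (2)*(-10) + (8)*(8) + (8)*(-6) = -4
C[1][2] = (2)*(1) + (8)*(7) + (8)*(3) = 82
... (3 more cells)
= [[48, 2, 76], [30, -4, 82], [-9, -122, -49]]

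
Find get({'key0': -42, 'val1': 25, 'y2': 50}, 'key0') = -42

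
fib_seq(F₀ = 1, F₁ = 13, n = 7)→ [1, 13, 14, 27, 41, 68, 109]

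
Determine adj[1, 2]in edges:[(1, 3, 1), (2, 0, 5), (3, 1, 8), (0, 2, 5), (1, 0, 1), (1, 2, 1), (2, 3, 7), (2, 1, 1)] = 1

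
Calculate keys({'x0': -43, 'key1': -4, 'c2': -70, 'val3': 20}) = ['x0', 'key1', 'c2', 'val3']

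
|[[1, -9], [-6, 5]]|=(1)*(5) - (-9)*(-6)
= -49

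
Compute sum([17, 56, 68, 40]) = 181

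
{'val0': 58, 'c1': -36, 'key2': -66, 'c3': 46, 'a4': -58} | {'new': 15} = {'val0': 58, 'c1': -36, 'key2': -66, 'c3': 46, 'a4': -58, 'new': 15}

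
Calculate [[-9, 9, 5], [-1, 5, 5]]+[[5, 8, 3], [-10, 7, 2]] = [[-4, 17, 8], [-11, 12, 7]]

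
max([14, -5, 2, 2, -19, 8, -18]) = 14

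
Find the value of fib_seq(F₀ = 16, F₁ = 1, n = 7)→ F_2 = F_1 + F_0 = 17
F_3 = F_2 + F_1 = 18
F_4 = F_3 + F_2 = 35
...
= [16, 1, 17, 18, 35, 53, 88]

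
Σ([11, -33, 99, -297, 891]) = 671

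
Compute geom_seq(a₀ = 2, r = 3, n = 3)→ a_0 = 2*3^0 = 2
a_1 = 2*3^1 = 6
a_2 = 2*3^2 = 18
= [2, 6, 18]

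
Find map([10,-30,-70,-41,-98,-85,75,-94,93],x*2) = [20, -60, -140, -82, -196, -170, 150, -188, 186]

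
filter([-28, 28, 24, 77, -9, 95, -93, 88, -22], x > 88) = [95]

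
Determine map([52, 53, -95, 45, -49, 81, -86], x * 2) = [104, 106, -190, 90, -98, 162, -172]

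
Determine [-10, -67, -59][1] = -67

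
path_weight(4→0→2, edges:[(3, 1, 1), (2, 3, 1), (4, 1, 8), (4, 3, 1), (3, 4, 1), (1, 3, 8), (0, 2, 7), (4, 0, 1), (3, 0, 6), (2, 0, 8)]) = 8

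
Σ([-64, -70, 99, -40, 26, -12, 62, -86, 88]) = 3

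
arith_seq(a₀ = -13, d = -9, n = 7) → a_0 = -13 + 0*-9 = -13
a_1 = -13 + 1*-9 = -22
a_2 = -13 + 2*-9 = -31
...
= [-13, -22, -31, -40, -49, -58, -67]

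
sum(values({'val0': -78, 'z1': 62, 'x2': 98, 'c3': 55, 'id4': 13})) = (-78) + 62 + 98 + 55 + 13
= 150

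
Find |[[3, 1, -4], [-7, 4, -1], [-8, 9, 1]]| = 178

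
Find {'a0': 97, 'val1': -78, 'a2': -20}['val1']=-78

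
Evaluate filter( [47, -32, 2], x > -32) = [47, 2]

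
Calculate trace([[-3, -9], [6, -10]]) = diagonal: (-3) + (-10)
= -13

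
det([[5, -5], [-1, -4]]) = (5)*(-4) - (-5)*(-1)
= -25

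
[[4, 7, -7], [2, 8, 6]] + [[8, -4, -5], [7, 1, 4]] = [[12, 3, -12], [9, 9, 10]]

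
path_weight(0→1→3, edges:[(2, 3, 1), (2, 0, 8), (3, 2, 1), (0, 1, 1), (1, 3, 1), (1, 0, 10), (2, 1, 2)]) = w(0→1)=1 + w(1→3)=1
= 2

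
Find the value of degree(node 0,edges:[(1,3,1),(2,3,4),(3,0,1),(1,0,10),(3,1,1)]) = incident: (3,0), (1,0)
= 2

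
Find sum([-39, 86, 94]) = 141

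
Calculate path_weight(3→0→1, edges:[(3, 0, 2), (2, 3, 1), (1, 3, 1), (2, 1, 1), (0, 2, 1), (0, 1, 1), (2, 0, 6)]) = w(3→0)=2 + w(0→1)=1
= 3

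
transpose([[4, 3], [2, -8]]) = [[4, 2], [3, -8]]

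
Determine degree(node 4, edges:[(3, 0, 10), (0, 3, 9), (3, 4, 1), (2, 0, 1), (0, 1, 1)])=incident: (3,4)
= 1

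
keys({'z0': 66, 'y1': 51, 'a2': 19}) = ['z0', 'y1', 'a2']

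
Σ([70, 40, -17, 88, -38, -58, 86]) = 171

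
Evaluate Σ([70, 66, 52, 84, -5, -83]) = 70 + 66 + 52 + 84 + (-5) + (-83)
= 184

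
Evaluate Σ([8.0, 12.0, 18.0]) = 8.0 + 12.0 + 18.0
= 38.0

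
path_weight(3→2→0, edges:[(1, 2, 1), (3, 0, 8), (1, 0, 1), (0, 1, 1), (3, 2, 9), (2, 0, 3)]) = 12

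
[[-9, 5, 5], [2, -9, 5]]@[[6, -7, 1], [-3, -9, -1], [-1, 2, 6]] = C[0][0] = (-9)*(6) + (5)*(-3) + (5)*(-1) = -74
C[0][1] = (-9)*(-7) + (5)*(-9) + (5)*(2) = 28
C[0][2] = (-9)*(1) + (5)*(-1) + (5)*(6) = 16
C[1][0] = (2)*(6) + (-9)*(-3) + (5)*(-1) = 34
C[1][1] = (2)*(-7) + (-9)*(-9) + (5)*(2) = 77
C[1][2] = (2)*(1) + (-9)*(-1) + (5)*(6) = 41
= [[-74, 28, 16], [34, 77, 41]]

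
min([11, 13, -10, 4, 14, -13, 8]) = -13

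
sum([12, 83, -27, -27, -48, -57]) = 12 + 83 + (-27) + (-27) + (-48) + (-57)
= -64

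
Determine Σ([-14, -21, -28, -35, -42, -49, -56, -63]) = -308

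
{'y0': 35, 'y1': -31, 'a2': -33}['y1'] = -31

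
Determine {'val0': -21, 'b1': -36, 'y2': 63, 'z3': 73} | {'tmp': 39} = {'val0': -21, 'b1': -36, 'y2': 63, 'z3': 73, 'tmp': 39}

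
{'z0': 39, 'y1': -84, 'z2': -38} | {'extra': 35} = {'z0': 39, 'y1': -84, 'z2': -38, 'extra': 35}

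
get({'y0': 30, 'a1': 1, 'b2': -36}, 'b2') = -36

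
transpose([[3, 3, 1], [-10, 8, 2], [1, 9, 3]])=[[3, -10, 1], [3, 8, 9], [1, 2, 3]]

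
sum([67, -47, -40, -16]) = -36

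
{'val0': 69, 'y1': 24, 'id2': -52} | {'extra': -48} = {'val0': 69, 'y1': 24, 'id2': -52, 'extra': -48}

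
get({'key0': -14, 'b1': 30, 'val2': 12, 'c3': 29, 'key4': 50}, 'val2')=12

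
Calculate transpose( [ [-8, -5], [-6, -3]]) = [[-8, -6], [-5, -3]]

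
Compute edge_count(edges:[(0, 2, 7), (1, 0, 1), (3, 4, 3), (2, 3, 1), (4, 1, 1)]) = 5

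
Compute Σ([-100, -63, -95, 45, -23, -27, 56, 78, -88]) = -217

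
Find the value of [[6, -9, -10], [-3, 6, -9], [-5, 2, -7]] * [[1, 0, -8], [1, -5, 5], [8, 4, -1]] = [[-83, 5, -83], [-69, -66, 63], [-59, -38, 57]]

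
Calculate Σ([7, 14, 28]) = 7 + 14 + 28
= 49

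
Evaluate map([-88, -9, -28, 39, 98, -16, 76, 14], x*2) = [-176, -18, -56, 78, 196, -32, 152, 28]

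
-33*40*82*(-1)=108240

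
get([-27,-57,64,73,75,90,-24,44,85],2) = 64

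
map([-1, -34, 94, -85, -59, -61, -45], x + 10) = [9, -24, 104, -75, -49, -51, -35]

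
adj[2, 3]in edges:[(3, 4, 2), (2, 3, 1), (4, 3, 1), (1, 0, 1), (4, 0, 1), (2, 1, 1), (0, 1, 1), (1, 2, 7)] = 1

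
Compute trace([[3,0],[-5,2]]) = diagonal: 3 + 2
= 5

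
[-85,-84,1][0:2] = [-85, -84]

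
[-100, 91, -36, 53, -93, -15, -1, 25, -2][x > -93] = keep x where x > -93: -100✗, 91✓, -36✓, 53✓, -93✗, -15✓, -1✓, 25✓, -2✓
= [91, -36, 53, -15, -1, 25, -2]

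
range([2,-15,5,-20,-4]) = 25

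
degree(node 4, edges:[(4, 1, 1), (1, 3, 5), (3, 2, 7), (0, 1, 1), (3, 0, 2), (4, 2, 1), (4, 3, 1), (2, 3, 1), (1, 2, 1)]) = incident: (4,1), (4,2), (4,3)
= 3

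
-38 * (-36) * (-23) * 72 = -2265408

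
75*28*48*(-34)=-3427200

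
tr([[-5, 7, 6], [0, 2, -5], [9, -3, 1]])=-2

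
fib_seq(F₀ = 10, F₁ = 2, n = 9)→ [10, 2, 12, 14, 26, 40, 66, 106, 172]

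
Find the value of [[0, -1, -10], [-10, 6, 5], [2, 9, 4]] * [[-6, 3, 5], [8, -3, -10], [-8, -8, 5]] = [[72, 83, -40], [68, -88, -85], [28, -53, -60]]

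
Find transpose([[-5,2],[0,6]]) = [[-5, 0], [2, 6]]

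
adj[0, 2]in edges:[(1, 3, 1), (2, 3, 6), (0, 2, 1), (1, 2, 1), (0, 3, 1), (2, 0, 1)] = 1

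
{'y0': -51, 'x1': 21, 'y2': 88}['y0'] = -51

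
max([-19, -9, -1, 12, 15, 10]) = 15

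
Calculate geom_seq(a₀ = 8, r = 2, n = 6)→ a_0 = 8*2^0 = 8
a_1 = 8*2^1 = 16
a_2 = 8*2^2 = 32
...
= [8, 16, 32, 64, 128, 256]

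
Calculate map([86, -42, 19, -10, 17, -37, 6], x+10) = 86+10=96, -42+10=-32, 19+10=29, -10+10=0, 17+10=27, -37+10=-27, 6+10=16
= [96, -32, 29, 0, 27, -27, 16]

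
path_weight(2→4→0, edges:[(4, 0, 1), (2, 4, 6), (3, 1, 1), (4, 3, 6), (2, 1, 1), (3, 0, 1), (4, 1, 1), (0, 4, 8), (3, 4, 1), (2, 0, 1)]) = 7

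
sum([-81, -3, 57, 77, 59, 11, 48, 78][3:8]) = 273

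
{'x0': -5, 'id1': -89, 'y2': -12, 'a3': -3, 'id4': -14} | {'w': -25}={'x0': -5, 'id1': -89, 'y2': -12, 'a3': -3, 'id4': -14, 'w': -25}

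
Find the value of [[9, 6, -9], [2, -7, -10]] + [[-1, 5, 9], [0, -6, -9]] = [[8, 11, 0], [2, -13, -19]]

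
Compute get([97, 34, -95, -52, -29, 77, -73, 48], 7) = 48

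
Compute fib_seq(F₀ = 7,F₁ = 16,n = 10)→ [7, 16, 23, 39, 62, 101, 163, 264, 427, 691]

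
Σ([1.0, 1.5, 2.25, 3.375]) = 8.125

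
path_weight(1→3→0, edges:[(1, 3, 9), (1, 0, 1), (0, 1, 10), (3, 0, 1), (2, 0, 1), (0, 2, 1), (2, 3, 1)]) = 10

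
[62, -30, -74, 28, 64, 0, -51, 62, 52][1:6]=[-30, -74, 28, 64, 0]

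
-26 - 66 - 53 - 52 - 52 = -249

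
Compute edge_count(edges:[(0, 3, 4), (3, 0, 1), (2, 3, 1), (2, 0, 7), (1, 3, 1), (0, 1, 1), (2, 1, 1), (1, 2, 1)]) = 8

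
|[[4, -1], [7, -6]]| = -17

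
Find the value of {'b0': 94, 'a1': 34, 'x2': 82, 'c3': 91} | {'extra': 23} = {'b0': 94, 'a1': 34, 'x2': 82, 'c3': 91, 'extra': 23}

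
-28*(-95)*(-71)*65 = -12275900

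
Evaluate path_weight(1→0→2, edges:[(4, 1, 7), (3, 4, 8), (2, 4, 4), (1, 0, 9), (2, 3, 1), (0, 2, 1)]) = 10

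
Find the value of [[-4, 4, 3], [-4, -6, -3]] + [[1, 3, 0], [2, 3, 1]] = [[-3, 7, 3], [-2, -3, -2]]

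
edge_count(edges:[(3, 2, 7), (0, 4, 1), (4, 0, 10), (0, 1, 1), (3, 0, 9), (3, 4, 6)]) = 6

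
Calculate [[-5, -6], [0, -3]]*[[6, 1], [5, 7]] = [[-60, -47], [-15, -21]]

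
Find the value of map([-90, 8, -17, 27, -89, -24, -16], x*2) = [-180, 16, -34, 54, -178, -48, -32]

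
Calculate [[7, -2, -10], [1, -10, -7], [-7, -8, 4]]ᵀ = [[7, 1, -7], [-2, -10, -8], [-10, -7, 4]]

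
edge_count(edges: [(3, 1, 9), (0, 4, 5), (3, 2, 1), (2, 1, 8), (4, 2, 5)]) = 5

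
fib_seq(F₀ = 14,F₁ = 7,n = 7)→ F_2 = F_1 + F_0 = 21
F_3 = F_2 + F_1 = 28
F_4 = F_3 + F_2 = 49
...
= [14, 7, 21, 28, 49, 77, 126]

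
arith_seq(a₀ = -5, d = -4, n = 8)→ [-5, -9, -13, -17, -21, -25, -29, -33]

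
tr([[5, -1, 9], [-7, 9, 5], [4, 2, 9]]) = diagonal: 5 + 9 + 9
= 23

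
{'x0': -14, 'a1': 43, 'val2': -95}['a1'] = 43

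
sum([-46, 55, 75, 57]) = (-46) + 55 + 75 + 57
= 141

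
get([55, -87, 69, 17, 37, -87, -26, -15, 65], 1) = -87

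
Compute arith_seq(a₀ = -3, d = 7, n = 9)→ [-3, 4, 11, 18, 25, 32, 39, 46, 53]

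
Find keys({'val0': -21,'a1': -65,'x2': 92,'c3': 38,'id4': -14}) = ['val0', 'a1', 'x2', 'c3', 'id4']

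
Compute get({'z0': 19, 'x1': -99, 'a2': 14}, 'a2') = 14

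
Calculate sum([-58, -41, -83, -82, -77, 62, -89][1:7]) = -310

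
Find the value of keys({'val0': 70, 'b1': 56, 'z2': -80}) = ['val0', 'b1', 'z2']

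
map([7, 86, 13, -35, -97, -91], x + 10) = [17, 96, 23, -25, -87, -81]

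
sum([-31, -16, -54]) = -101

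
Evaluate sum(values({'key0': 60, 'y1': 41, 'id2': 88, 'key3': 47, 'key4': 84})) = 60 + 41 + 88 + 47 + 84
= 320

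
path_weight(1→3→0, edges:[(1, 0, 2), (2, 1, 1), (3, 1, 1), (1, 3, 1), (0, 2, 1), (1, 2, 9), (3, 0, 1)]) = w(1→3)=1 + w(3→0)=1
= 2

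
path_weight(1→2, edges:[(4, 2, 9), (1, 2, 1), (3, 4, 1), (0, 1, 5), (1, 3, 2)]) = w(1→2)=1
= 1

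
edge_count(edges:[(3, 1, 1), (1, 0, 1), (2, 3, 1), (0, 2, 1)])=4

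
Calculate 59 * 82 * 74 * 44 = 15752528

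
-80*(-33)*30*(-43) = -3405600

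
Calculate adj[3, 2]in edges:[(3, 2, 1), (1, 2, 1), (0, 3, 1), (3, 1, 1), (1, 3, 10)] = 1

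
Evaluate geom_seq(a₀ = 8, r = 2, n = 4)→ [8, 16, 32, 64]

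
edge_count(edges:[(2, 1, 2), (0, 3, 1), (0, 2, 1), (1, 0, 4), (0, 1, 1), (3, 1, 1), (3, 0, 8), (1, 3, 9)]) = 8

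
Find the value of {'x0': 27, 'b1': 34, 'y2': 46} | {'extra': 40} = {'x0': 27, 'b1': 34, 'y2': 46, 'extra': 40}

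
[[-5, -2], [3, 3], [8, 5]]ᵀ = [[-5, 3, 8], [-2, 3, 5]]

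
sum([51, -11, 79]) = 119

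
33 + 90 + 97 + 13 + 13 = 246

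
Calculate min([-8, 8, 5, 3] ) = -8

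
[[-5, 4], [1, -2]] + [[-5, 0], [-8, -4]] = [[-10, 4], [-7, -6]]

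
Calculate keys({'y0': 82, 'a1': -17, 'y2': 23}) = ['y0', 'a1', 'y2']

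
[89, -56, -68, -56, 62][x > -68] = [89, -56, -56, 62]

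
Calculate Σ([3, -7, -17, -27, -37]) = 3 + (-7) + (-17) + (-27) + (-37)
= -85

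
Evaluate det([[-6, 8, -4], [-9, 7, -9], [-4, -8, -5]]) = (1)*(-6)*det([[7, -9], [-8, -5]]) + (-1)*(8)*det([[-9, -9], [-4, -5]]) + (1)*(-4)*det([[-9, 7], [-4, -8]])
= 642 + -72 + -400
= 170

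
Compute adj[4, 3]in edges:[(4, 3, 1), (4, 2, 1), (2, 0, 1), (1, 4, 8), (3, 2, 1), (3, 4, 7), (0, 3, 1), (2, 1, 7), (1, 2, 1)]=1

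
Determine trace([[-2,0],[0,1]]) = diagonal: (-2) + 1
= -1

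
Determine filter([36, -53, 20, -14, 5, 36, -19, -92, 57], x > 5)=[36, 20, 36, 57]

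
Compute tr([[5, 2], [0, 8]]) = 13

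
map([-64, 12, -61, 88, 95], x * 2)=[-128, 24, -122, 176, 190]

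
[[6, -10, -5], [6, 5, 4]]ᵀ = [[6, 6], [-10, 5], [-5, 4]]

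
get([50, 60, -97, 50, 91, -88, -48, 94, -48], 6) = -48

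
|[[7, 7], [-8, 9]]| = 119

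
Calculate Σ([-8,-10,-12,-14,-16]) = (-8) + (-10) + (-12) + (-14) + (-16)
= -60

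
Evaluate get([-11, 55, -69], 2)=-69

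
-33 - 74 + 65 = -42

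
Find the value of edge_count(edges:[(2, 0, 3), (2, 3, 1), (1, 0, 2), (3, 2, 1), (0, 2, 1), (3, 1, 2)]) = 6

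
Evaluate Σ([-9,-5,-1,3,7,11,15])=(-9) + (-5) + (-1) + 3 + 7 + 11 + 15
= 21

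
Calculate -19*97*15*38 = -1050510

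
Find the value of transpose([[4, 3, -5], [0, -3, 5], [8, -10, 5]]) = [[4, 0, 8], [3, -3, -10], [-5, 5, 5]]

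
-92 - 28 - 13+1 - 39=-171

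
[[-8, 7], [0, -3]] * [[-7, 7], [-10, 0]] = C[0][0] = (-8)*(-7) + (7)*(-10) = -14
C[0][1] = (-8)*(7) + (7)*(0) = -56
C[1][0] = (0)*(-7) + (-3)*(-10) = 30
C[1][1] = (0)*(7) + (-3)*(0) = 0
= [[-14, -56], [30, 0]]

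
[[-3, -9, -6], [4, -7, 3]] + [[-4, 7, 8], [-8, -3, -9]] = [[-7, -2, 2], [-4, -10, -6]]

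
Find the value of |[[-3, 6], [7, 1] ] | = -45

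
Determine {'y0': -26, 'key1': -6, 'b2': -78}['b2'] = -78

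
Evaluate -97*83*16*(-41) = 5281456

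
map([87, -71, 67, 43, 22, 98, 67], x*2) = 87*2=174, -71*2=-142, 67*2=134, 43*2=86, 22*2=44, 98*2=196, 67*2=134
= [174, -142, 134, 86, 44, 196, 134]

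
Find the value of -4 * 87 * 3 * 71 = -74124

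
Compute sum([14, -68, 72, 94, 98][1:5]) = slice → [-68, 72, 94, 98]
(-68) + 72 + 94 + 98
= 196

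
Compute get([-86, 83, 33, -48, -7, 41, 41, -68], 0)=-86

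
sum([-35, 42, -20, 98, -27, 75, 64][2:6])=126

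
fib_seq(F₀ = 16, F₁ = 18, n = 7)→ [16, 18, 34, 52, 86, 138, 224]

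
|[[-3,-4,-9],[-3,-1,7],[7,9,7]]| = 110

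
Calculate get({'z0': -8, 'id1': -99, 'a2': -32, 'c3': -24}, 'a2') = -32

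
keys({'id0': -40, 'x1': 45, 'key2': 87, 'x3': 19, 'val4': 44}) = ['id0', 'x1', 'key2', 'x3', 'val4']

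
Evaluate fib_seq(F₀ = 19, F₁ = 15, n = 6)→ F_2 = F_1 + F_0 = 34
F_3 = F_2 + F_1 = 49
F_4 = F_3 + F_2 = 83
...
= [19, 15, 34, 49, 83, 132]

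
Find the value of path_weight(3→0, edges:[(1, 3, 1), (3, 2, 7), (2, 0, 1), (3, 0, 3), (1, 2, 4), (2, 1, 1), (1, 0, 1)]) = w(3→0)=3
= 3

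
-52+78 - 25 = 1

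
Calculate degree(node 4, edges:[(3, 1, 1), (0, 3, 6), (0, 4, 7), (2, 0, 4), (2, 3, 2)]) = incident: (0,4)
= 1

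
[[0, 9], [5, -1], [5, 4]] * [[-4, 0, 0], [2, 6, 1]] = C[0][0] = (0)*(-4) + (9)*(2) = 18
C[0][1] = (0)*(0) + (9)*(6) = 54
C[0][2] = (0)*(0) + (9)*(1) = 9
C[1][0] = (5)*(-4) + (-1)*(2) = -22
C[1][1] = (5)*(0) + (-1)*(6) = -6
C[1][2] = (5)*(0) + (-1)*(1) = -1
... (3 more cells)
= [[18, 54, 9], [-22, -6, -1], [-12, 24, 4]]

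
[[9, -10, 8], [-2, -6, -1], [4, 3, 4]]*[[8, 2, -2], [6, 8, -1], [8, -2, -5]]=[[76, -78, -48], [-60, -50, 15], [82, 24, -31]]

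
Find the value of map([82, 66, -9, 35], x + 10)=[92, 76, 1, 45]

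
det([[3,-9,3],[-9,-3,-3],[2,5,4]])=(1)*(3)*det([[-3, -3], [5, 4]]) + (-1)*(-9)*det([[-9, -3], [2, 4]]) + (1)*(3)*det([[-9, -3], [2, 5]])
= 9 + -270 + -117
= -378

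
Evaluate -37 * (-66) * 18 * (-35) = -1538460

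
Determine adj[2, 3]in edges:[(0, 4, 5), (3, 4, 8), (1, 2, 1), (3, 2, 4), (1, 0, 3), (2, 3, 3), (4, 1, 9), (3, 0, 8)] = 3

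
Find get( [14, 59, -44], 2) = -44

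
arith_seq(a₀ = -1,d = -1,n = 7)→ a_0 = -1 + 0*-1 = -1
a_1 = -1 + 1*-1 = -2
a_2 = -1 + 2*-1 = -3
...
= [-1, -2, -3, -4, -5, -6, -7]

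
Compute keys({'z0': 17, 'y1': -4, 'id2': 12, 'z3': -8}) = ['z0', 'y1', 'id2', 'z3']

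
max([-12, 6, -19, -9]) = 6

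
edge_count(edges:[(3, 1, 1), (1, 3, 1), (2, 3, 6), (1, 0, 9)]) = 4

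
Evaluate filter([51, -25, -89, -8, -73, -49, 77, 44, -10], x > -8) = [51, 77, 44]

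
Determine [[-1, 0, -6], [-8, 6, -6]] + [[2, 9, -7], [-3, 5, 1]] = [[1, 9, -13], [-11, 11, -5]]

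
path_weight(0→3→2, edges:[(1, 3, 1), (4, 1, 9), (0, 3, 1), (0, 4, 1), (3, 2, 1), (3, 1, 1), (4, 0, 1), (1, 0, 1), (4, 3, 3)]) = w(0→3)=1 + w(3→2)=1
= 2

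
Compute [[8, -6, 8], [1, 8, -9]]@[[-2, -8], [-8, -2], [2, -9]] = [[48, -124], [-84, 57]]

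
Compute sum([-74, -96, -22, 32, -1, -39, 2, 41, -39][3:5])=31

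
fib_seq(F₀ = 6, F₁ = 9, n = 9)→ F_2 = F_1 + F_0 = 15
F_3 = F_2 + F_1 = 24
F_4 = F_3 + F_2 = 39
...
= [6, 9, 15, 24, 39, 63, 102, 165, 267]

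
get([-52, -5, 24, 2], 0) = -52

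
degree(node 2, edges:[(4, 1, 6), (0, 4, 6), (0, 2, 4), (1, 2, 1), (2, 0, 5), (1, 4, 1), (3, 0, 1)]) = incident: (0,2), (1,2), (2,0)
= 3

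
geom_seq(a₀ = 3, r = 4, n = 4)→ a_0 = 3*4^0 = 3
a_1 = 3*4^1 = 12
a_2 = 3*4^2 = 48
...
= [3, 12, 48, 192]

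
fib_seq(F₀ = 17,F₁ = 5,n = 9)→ F_2 = F_1 + F_0 = 22
F_3 = F_2 + F_1 = 27
F_4 = F_3 + F_2 = 49
...
= [17, 5, 22, 27, 49, 76, 125, 201, 326]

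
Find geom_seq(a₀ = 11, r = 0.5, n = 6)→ a_0 = 11*0.5^0 = 11.0
a_1 = 11*0.5^1 = 5.5
a_2 = 11*0.5^2 = 2.75
...
= [11.0, 5.5, 2.75, 1.375, 0.6875, 0.34375]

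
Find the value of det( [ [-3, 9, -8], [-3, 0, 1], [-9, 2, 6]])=(1)*(-3)*det([[0, 1], [2, 6]]) + (-1)*(9)*det([[-3, 1], [-9, 6]]) + (1)*(-8)*det([[-3, 0], [-9, 2]])
= 6 + 81 + 48
= 135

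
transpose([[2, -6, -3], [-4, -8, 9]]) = [[2, -4], [-6, -8], [-3, 9]]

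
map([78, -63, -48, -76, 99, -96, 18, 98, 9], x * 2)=[156, -126, -96, -152, 198, -192, 36, 196, 18]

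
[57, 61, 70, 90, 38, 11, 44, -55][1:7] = [61, 70, 90, 38, 11, 44]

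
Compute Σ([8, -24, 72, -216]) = -160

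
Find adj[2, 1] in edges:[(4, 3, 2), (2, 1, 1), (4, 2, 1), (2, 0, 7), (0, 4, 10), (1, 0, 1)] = 1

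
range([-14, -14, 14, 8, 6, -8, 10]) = 28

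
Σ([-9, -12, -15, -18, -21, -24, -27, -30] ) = (-9) + (-12) + (-15) + (-18) + (-21) + (-24) + (-27) + (-30)
= -156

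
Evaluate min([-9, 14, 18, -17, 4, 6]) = -17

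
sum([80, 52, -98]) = 34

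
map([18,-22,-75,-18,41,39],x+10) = [28, -12, -65, -8, 51, 49]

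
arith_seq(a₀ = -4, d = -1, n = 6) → a_0 = -4 + 0*-1 = -4
a_1 = -4 + 1*-1 = -5
a_2 = -4 + 2*-1 = -6
...
= [-4, -5, -6, -7, -8, -9]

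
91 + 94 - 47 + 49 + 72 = 259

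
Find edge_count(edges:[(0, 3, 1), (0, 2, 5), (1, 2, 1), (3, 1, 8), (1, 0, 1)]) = 5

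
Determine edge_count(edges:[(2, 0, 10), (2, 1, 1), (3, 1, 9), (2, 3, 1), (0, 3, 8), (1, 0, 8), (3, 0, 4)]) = 7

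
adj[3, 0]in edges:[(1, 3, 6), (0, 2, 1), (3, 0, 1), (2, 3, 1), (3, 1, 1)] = 1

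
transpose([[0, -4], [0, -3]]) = [[0, 0], [-4, -3]]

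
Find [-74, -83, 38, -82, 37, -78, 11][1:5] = [-83, 38, -82, 37]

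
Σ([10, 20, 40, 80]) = 10 + 20 + 40 + 80
= 150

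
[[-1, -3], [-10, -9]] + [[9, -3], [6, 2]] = [[8, -6], [-4, -7]]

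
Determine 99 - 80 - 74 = -55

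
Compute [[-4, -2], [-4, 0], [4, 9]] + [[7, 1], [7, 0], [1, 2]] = [[3, -1], [3, 0], [5, 11]]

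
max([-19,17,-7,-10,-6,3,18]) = 18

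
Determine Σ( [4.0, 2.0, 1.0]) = 4.0 + 2.0 + 1.0
= 7.0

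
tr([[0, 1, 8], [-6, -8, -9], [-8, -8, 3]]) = diagonal: 0 + (-8) + 3
= -5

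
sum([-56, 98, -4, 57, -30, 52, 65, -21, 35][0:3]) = 38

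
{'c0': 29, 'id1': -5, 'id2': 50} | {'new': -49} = {'c0': 29, 'id1': -5, 'id2': 50, 'new': -49}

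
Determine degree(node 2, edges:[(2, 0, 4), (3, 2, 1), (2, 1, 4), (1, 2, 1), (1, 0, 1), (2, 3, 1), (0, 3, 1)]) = incident: (2,0), (3,2), (2,1), (1,2), (2,3)
= 5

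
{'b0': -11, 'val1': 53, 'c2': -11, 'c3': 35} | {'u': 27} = {'b0': -11, 'val1': 53, 'c2': -11, 'c3': 35, 'u': 27}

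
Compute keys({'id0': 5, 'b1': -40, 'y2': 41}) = ['id0', 'b1', 'y2']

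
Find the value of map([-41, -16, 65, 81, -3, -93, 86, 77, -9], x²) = [1681, 256, 4225, 6561, 9, 8649, 7396, 5929, 81]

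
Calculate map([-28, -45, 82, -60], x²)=(-28)²=784, (-45)²=2025, (82)²=6724, (-60)²=3600
= [784, 2025, 6724, 3600]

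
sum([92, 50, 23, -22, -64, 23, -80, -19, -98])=-95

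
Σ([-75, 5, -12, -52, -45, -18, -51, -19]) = (-75) + 5 + (-12) + (-52) + (-45) + (-18) + (-51) + (-19)
= -267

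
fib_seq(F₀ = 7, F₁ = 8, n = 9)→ [7, 8, 15, 23, 38, 61, 99, 160, 259]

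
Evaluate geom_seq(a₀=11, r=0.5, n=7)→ a_0 = 11*0.5^0 = 11.0
a_1 = 11*0.5^1 = 5.5
a_2 = 11*0.5^2 = 2.75
...
= [11.0, 5.5, 2.75, 1.375, 0.6875, 0.34375, 0.171875]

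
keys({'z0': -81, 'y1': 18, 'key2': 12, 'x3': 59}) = ['z0', 'y1', 'key2', 'x3']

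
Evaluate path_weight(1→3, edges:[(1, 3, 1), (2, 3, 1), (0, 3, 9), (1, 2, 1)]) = w(1→3)=1
= 1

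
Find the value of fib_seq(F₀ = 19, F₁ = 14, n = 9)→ F_2 = F_1 + F_0 = 33
F_3 = F_2 + F_1 = 47
F_4 = F_3 + F_2 = 80
...
= [19, 14, 33, 47, 80, 127, 207, 334, 541]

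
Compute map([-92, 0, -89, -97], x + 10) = -92+10=-82, 0+10=10, -89+10=-79, -97+10=-87
= [-82, 10, -79, -87]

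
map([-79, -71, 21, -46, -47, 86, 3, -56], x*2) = [-158, -142, 42, -92, -94, 172, 6, -112]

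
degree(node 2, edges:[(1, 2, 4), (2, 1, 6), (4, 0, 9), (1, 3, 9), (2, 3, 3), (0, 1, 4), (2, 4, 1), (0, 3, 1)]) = incident: (1,2), (2,1), (2,3), (2,4)
= 4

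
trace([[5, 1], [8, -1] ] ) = 4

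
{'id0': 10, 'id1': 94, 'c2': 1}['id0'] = 10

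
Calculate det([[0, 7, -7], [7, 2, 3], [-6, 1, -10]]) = (1)*(0)*det([[2, 3], [1, -10]]) + (-1)*(7)*det([[7, 3], [-6, -10]]) + (1)*(-7)*det([[7, 2], [-6, 1]])
= 0 + 364 + -133
= 231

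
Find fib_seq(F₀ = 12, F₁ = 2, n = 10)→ F_2 = F_1 + F_0 = 14
F_3 = F_2 + F_1 = 16
F_4 = F_3 + F_2 = 30
...
= [12, 2, 14, 16, 30, 46, 76, 122, 198, 320]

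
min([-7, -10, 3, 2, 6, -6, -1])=-10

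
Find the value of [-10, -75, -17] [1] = -75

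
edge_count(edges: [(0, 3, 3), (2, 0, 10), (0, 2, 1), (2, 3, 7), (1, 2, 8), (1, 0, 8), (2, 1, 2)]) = 7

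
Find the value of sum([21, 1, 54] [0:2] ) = slice → [21, 1]
21 + 1
= 22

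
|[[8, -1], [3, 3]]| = (8)*(3) - (-1)*(3)
= 27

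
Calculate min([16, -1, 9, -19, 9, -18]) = -19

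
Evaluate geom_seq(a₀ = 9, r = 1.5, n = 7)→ a_0 = 9*1.5^0 = 9.0
a_1 = 9*1.5^1 = 13.5
a_2 = 9*1.5^2 = 20.25
...
= [9.0, 13.5, 20.25, 30.375, 45.5625, 68.34375, 102.515625]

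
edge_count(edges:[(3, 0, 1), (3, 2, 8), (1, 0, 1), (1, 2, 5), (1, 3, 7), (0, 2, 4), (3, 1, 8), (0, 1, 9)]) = 8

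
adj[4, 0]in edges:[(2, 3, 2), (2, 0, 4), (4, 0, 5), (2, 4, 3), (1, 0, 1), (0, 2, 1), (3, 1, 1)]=5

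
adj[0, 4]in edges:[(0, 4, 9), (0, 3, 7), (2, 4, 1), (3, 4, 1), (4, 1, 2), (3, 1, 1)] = 9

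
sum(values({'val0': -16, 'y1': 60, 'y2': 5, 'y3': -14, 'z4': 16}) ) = 51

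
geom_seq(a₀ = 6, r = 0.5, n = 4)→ a_0 = 6*0.5^0 = 6.0
a_1 = 6*0.5^1 = 3.0
a_2 = 6*0.5^2 = 1.5
...
= [6.0, 3.0, 1.5, 0.75]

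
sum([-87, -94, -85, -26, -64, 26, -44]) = -374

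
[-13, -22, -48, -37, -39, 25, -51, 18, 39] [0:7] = [-13, -22, -48, -37, -39, 25, -51]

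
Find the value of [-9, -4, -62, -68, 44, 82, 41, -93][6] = 41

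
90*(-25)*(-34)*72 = 5508000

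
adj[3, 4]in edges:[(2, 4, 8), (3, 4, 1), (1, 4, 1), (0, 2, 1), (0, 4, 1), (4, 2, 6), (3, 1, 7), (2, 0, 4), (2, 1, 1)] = 1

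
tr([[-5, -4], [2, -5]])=diagonal: (-5) + (-5)
= -10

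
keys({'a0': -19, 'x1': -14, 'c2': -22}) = ['a0', 'x1', 'c2']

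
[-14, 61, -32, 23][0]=-14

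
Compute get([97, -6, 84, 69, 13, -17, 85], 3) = 69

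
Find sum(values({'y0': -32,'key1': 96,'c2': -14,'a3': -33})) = (-32) + 96 + (-14) + (-33)
= 17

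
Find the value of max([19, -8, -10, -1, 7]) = 19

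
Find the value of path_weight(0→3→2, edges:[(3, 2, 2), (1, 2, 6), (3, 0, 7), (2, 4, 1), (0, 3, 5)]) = 7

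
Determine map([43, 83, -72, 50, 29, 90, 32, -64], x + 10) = [53, 93, -62, 60, 39, 100, 42, -54]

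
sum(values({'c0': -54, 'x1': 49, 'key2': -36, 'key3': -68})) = (-54) + 49 + (-36) + (-68)
= -109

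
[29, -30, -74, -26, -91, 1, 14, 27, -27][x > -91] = [29, -30, -74, -26, 1, 14, 27, -27]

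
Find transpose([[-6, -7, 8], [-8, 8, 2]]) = [[-6, -8], [-7, 8], [8, 2]]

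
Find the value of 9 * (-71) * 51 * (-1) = 32589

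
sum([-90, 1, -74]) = (-90) + 1 + (-74)
= -163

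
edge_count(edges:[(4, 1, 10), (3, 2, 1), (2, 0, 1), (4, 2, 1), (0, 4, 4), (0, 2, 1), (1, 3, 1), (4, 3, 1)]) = 8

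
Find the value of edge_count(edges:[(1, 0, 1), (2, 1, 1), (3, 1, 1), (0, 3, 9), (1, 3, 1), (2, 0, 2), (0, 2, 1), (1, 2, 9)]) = 8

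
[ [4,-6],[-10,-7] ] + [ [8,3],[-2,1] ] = [[12, -3], [-12, -6]]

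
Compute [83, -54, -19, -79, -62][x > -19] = [83]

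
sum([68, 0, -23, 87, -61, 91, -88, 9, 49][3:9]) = 87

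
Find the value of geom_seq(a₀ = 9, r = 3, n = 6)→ [9, 27, 81, 243, 729, 2187]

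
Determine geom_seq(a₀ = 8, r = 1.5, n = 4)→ a_0 = 8*1.5^0 = 8.0
a_1 = 8*1.5^1 = 12.0
a_2 = 8*1.5^2 = 18.0
...
= [8.0, 12.0, 18.0, 27.0]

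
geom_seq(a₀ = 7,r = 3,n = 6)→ [7, 21, 63, 189, 567, 1701]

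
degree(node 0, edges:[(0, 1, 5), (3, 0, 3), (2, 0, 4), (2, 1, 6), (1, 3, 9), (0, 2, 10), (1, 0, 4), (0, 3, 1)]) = 6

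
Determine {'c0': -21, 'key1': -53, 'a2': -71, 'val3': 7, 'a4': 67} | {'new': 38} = {'c0': -21, 'key1': -53, 'a2': -71, 'val3': 7, 'a4': 67, 'new': 38}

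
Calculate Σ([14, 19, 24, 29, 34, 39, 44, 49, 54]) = 306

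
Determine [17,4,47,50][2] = 47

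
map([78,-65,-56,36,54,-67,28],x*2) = 78*2=156, -65*2=-130, -56*2=-112, 36*2=72, 54*2=108, -67*2=-134, 28*2=56
= [156, -130, -112, 72, 108, -134, 56]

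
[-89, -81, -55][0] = -89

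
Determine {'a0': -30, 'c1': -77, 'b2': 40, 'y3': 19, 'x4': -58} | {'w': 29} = {'a0': -30, 'c1': -77, 'b2': 40, 'y3': 19, 'x4': -58, 'w': 29}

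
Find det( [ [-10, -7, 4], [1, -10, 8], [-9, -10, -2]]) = (1)*(-10)*det([[-10, 8], [-10, -2]]) + (-1)*(-7)*det([[1, 8], [-9, -2]]) + (1)*(4)*det([[1, -10], [-9, -10]])
= -1000 + 490 + -400
= -910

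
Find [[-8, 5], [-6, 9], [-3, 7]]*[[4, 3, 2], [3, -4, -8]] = C[0][0] = (-8)*(4) + (5)*(3) = -17
C[0][1] = (-8)*(3) + (5)*(-4) = -44
C[0][2] = (-8)*(2) + (5)*(-8) = -56
C[1][0] = (-6)*(4) + (9)*(3) = 3
C[1][1] = (-6)*(3) + (9)*(-4) = -54
C[1][2] = (-6)*(2) + (9)*(-8) = -84
... (3 more cells)
= [[-17, -44, -56], [3, -54, -84], [9, -37, -62]]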